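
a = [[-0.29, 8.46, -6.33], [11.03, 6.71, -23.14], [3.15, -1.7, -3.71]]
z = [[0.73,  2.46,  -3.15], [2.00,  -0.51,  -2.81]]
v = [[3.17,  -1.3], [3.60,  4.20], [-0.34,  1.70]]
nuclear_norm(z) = 7.10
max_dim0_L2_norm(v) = 4.81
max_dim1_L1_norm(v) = 7.8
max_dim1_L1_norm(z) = 6.34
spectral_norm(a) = 27.91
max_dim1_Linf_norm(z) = 3.15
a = v @ z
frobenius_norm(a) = 28.99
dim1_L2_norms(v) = [3.43, 5.53, 1.73]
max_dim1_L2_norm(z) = 4.06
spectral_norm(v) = 5.75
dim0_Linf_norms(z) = [2.0, 2.46, 3.15]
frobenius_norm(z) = 5.35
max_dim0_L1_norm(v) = 7.2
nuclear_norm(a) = 35.77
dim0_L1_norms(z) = [2.73, 2.97, 5.96]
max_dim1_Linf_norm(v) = 4.2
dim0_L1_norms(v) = [7.11, 7.2]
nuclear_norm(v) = 9.25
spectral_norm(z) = 4.86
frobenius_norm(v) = 6.73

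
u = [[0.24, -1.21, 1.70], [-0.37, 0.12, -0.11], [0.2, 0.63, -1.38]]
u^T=[[0.24, -0.37, 0.2], [-1.21, 0.12, 0.63], [1.70, -0.11, -1.38]]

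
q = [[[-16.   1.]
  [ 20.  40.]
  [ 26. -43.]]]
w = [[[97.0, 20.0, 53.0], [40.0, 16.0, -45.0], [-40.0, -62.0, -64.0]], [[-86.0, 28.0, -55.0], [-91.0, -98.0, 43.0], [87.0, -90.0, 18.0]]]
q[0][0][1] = 1.0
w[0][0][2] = 53.0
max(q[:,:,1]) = 40.0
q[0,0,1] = 1.0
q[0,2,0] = 26.0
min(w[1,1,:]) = -98.0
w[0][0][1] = 20.0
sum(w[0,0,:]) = 170.0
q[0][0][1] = 1.0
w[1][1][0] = -91.0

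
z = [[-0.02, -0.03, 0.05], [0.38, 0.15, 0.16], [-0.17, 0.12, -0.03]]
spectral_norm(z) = 0.46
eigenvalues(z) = [(-0.06+0.13j), (-0.06-0.13j), (0.22+0j)]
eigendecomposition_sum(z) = [[(-0.01+0.08j),-0.01-0.00j,0.03+0.01j], [(0.11-0j),(-0+0.02j),(0.01-0.04j)], [-0.12-0.09j,0.02-0.02j,-0.05+0.03j]] + [[-0.01-0.08j,-0.01+0.00j,(0.03-0.01j)], [0.11+0.00j,(-0-0.02j),(0.01+0.04j)], [-0.12+0.09j,(0.02+0.02j),-0.05-0.03j]] + [[(-0-0j), -0.00+0.00j, -0.00-0.00j],[(0.16+0j), 0.16-0.00j, (0.13+0j)],[(0.08+0j), (0.08-0j), (0.07+0j)]]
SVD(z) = [[-0.02, 0.11, -0.99], [0.95, -0.29, -0.05], [-0.3, -0.95, -0.1]] @ diag([0.45675989460000516, 0.1686853580863803, 0.05844355098949551]) @ [[0.91, 0.24, 0.35],  [0.28, -0.96, -0.08],  [0.32, 0.17, -0.93]]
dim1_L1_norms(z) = [0.1, 0.69, 0.32]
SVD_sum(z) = [[-0.01, -0.0, -0.0], [0.39, 0.10, 0.15], [-0.12, -0.03, -0.05]] + [[0.01, -0.02, -0.0], [-0.01, 0.05, 0.0], [-0.04, 0.15, 0.01]] + [[-0.02,-0.01,0.05], [-0.0,-0.00,0.00], [-0.0,-0.0,0.01]]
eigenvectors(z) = [[0.18+0.33j, 0.18-0.33j, -0.02+0.00j], [(0.44-0.33j), (0.44+0.33j), 0.90+0.00j], [-0.74+0.00j, -0.74-0.00j, (0.44+0j)]]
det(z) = 0.00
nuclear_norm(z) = 0.68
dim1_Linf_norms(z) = [0.05, 0.38, 0.17]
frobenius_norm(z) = 0.49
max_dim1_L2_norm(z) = 0.44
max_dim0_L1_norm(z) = 0.57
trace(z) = 0.10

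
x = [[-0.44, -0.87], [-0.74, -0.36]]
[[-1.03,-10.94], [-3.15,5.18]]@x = [[8.55, 4.83],  [-2.45, 0.88]]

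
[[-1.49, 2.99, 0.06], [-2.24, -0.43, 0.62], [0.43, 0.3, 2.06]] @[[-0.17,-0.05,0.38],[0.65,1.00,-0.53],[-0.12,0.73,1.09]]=[[2.19, 3.11, -2.09],[0.03, 0.13, 0.05],[-0.13, 1.78, 2.25]]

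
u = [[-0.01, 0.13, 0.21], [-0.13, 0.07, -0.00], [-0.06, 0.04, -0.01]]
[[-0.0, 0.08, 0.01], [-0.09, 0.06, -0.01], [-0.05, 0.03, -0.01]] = u @ [[0.60, -0.20, 0.13],[-0.2, 0.54, 0.03],[0.13, 0.03, 0.04]]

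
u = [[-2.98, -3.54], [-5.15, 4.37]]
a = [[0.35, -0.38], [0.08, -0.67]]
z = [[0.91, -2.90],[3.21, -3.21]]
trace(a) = -0.32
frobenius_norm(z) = 5.46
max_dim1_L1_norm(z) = 6.42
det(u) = -31.25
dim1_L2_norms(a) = [0.52, 0.67]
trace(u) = 1.39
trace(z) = -2.30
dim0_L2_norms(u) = [5.95, 5.62]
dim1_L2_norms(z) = [3.04, 4.54]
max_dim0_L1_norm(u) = 8.13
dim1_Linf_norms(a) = [0.38, 0.67]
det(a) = -0.20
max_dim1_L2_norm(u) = 6.75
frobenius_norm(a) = 0.85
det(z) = 6.39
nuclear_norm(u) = 11.38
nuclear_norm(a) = 1.06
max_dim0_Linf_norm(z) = 3.21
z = a @ u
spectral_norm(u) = 6.75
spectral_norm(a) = 0.81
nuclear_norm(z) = 6.53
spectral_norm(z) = 5.33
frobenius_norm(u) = 8.19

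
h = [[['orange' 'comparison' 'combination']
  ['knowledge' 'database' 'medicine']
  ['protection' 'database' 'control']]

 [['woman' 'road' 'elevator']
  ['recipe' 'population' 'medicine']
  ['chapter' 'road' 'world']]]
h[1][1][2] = 'medicine'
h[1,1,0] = 'recipe'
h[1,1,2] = 'medicine'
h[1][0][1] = 'road'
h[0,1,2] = 'medicine'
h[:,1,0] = ['knowledge', 'recipe']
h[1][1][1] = 'population'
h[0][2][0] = 'protection'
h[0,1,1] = 'database'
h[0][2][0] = 'protection'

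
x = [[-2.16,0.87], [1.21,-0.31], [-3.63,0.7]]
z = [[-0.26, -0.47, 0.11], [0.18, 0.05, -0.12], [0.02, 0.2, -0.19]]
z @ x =[[-0.41, -0.0],[0.11, 0.06],[0.89, -0.18]]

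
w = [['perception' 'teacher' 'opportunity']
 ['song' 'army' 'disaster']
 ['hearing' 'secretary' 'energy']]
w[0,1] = 'teacher'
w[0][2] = 'opportunity'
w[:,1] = ['teacher', 'army', 'secretary']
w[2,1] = 'secretary'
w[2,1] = 'secretary'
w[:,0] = ['perception', 'song', 'hearing']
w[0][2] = 'opportunity'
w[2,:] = ['hearing', 'secretary', 'energy']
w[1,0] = 'song'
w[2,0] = 'hearing'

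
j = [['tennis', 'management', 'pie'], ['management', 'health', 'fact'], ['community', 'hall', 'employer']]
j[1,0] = 'management'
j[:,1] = ['management', 'health', 'hall']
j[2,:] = ['community', 'hall', 'employer']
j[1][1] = 'health'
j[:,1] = ['management', 'health', 'hall']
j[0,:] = ['tennis', 'management', 'pie']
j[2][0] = 'community'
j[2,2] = 'employer'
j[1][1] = 'health'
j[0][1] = 'management'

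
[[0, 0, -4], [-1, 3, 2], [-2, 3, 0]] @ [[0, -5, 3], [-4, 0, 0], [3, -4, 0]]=[[-12, 16, 0], [-6, -3, -3], [-12, 10, -6]]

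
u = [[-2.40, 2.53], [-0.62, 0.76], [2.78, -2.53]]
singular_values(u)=[5.22, 0.22]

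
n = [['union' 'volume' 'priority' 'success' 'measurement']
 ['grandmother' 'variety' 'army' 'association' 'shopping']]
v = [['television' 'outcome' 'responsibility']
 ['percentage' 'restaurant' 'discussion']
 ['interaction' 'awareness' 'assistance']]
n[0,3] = 'success'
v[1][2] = 'discussion'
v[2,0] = 'interaction'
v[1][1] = 'restaurant'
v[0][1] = 'outcome'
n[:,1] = ['volume', 'variety']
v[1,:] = ['percentage', 'restaurant', 'discussion']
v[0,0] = 'television'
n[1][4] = 'shopping'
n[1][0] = 'grandmother'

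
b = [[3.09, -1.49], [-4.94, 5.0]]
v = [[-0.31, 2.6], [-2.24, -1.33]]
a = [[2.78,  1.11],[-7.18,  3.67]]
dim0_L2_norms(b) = [5.83, 5.22]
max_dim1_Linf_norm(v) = 2.6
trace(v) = -1.64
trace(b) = 8.09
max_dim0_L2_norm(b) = 5.83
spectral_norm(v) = 3.10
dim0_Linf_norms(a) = [7.18, 3.67]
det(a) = 18.17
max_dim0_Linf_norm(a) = 7.18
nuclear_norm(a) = 10.50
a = b + v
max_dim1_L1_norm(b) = 9.94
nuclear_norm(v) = 5.11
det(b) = 8.09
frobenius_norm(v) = 3.69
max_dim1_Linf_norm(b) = 5.0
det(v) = 6.24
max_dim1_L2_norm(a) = 8.06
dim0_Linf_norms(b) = [4.94, 5.0]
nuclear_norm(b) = 8.79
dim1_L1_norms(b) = [4.58, 9.94]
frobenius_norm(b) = 7.82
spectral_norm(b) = 7.75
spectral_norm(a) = 8.32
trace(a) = 6.45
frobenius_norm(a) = 8.60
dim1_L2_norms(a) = [2.99, 8.06]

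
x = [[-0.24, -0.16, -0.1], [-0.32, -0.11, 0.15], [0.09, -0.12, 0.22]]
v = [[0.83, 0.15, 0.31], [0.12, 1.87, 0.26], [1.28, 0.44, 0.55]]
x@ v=[[-0.35, -0.38, -0.17], [-0.09, -0.19, -0.05], [0.34, -0.11, 0.12]]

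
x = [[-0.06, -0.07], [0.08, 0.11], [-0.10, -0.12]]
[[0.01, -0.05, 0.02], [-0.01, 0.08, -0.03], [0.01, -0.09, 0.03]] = x @ [[-0.02, 0.18, -0.06], [-0.08, 0.61, -0.20]]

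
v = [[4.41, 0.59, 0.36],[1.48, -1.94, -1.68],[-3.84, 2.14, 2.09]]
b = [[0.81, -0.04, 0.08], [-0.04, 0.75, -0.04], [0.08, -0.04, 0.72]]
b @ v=[[3.21,0.73,0.53], [1.09,-1.56,-1.36], [-2.47,1.67,1.60]]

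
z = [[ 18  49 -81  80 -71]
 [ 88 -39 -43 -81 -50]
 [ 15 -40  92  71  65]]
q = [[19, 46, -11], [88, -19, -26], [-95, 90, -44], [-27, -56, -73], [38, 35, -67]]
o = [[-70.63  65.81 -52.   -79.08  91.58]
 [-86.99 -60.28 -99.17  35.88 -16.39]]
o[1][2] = -99.17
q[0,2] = -11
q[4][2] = -67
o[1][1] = -60.28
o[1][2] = -99.17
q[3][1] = -56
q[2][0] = -95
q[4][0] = 38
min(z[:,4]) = -71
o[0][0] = -70.63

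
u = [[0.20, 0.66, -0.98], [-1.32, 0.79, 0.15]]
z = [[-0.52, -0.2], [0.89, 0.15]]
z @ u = [[0.16, -0.5, 0.48], [-0.02, 0.71, -0.85]]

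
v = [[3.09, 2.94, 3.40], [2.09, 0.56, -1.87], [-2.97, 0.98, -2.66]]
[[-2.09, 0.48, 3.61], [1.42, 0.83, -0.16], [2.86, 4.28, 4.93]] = v@ [[-0.13,-0.48,-0.8], [0.35,1.34,2.23], [-0.80,-0.58,-0.14]]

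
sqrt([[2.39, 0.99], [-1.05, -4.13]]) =[[1.53-0.05j, 0.24-0.32j], [(-0.25+0.34j), -0.04+2.04j]]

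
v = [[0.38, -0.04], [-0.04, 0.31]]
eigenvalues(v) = [0.4, 0.29]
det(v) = 0.12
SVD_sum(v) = [[0.33, -0.15], [-0.15, 0.07]] + [[0.05, 0.11],  [0.11, 0.24]]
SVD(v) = [[-0.91, 0.41],[0.41, 0.91]] @ diag([0.39815072906367327, 0.29184927093632673]) @ [[-0.91, 0.41], [0.41, 0.91]]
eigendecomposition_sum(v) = [[0.33, -0.15], [-0.15, 0.07]] + [[0.05, 0.11], [0.11, 0.24]]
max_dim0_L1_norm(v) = 0.42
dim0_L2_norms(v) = [0.38, 0.31]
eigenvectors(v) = [[0.91,0.41], [-0.41,0.91]]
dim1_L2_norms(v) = [0.38, 0.31]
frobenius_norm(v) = 0.49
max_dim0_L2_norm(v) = 0.38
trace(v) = 0.69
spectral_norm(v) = 0.40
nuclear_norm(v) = 0.69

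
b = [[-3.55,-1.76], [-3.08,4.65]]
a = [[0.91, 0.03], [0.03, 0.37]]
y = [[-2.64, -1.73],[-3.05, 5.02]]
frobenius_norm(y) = 6.67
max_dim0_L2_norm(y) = 5.31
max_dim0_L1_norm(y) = 6.75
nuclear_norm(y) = 9.03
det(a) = 0.34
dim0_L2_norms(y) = [4.03, 5.31]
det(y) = -18.53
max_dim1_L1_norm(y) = 8.07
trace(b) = 1.10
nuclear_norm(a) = 1.28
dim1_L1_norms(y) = [4.37, 8.07]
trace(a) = 1.28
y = b + a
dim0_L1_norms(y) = [5.69, 6.75]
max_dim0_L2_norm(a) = 0.91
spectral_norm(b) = 5.62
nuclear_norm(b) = 9.52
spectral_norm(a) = 0.91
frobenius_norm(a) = 0.98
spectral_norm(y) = 5.88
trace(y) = 2.38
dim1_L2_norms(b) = [3.96, 5.58]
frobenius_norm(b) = 6.84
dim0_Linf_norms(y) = [3.05, 5.02]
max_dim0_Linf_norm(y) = 5.02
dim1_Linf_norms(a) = [0.91, 0.37]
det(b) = -21.93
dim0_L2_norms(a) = [0.91, 0.37]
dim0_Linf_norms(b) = [3.55, 4.65]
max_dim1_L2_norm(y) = 5.87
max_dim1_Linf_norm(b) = 4.65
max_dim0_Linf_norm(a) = 0.91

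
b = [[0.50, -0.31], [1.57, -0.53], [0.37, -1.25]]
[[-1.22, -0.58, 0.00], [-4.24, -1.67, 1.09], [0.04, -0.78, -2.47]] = b@[[-3.01, -0.95, 1.51],[-0.92, 0.34, 2.42]]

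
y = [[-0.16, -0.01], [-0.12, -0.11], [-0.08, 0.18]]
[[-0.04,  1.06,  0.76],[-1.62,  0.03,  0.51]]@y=[[-0.18, 0.02], [0.21, 0.10]]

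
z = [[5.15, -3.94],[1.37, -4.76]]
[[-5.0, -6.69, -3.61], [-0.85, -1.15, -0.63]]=z @ [[-1.07, -1.43, -0.77],[-0.13, -0.17, -0.09]]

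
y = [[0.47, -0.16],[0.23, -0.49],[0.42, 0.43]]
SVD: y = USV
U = [[-0.65, 0.34], [-0.76, -0.27], [0.02, 0.90]]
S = [0.68, 0.67]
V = [[-0.7, 0.72], [0.72, 0.7]]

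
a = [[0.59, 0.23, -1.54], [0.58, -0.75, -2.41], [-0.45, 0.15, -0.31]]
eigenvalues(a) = [(1.12+0j), (-0.79+0.54j), (-0.79-0.54j)]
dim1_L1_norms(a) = [2.36, 3.74, 0.91]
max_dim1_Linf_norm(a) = 2.41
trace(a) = -0.47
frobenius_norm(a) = 3.13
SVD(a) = [[-0.52, 0.84, -0.16], [-0.85, -0.52, 0.04], [-0.05, 0.15, 0.99]] @ diag([3.0188973071975806, 0.6251833907947791, 0.5441551033203055]) @ [[-0.26, 0.17, 0.95], [0.19, 0.97, -0.12], [-0.95, 0.15, -0.28]]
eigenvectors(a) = [[(0.83+0j), 0.01+0.31j, (0.01-0.31j)],[(0.52+0j), -0.91+0.00j, -0.91-0.00j],[-0.21+0.00j, (-0.01+0.28j), -0.01-0.28j]]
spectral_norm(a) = 3.02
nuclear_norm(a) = 4.19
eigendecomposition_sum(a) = [[(0.86+0j), 0.03-0.00j, (-0.97+0j)], [0.54+0.00j, (0.02-0j), -0.61+0.00j], [-0.21-0.00j, -0.01+0.00j, (0.24-0j)]] + [[(-0.13-0j), 0.10+0.13j, -0.28+0.32j], [(0.02-0.39j), -0.38+0.27j, -0.90-0.86j], [-0.12-0.01j, 0.08+0.12j, (-0.28+0.26j)]] + [[-0.13+0.00j,(0.1-0.13j),(-0.28-0.32j)], [0.02+0.39j,(-0.38-0.27j),(-0.9+0.86j)], [(-0.12+0.01j),0.08-0.12j,-0.28-0.26j]]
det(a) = 1.03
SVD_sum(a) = [[0.41,-0.27,-1.50],[0.66,-0.43,-2.44],[0.04,-0.03,-0.15]] + [[0.10,  0.51,  -0.06], [-0.06,  -0.32,  0.04], [0.02,  0.09,  -0.01]] + [[0.08, -0.01, 0.02],[-0.02, 0.00, -0.01],[-0.51, 0.08, -0.15]]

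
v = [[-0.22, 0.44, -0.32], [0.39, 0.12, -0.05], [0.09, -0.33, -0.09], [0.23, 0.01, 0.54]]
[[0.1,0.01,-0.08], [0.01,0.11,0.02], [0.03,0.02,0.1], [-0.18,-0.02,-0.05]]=v @ [[-0.02, 0.24, 0.11], [-0.01, 0.04, -0.24], [-0.32, -0.14, -0.14]]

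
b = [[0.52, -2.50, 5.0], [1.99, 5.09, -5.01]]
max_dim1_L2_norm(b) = 7.41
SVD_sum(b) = [[-0.77, -3.29, 4.13], [1.05, 4.51, -5.65]] + [[1.29, 0.79, 0.87],[0.94, 0.58, 0.64]]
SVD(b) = [[-0.59, 0.81], [0.81, 0.59]] @ diag([9.044876548600795, 2.1630784129502465]) @ [[0.14, 0.62, -0.77], [0.74, 0.45, 0.50]]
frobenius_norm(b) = 9.30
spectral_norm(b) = 9.04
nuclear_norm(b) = 11.21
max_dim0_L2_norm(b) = 7.08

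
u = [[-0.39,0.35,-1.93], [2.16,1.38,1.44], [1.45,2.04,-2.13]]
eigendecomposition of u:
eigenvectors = [[0.26, -0.64, 0.61], [-0.88, 0.73, -0.55], [-0.40, 0.26, 0.58]]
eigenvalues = [1.39, 0.0, -2.54]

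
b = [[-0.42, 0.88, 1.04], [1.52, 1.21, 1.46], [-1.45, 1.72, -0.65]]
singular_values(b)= [2.63, 2.43, 0.77]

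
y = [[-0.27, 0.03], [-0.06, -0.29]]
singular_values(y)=[0.3, 0.27]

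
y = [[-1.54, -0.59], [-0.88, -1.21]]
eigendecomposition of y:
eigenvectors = [[-0.72,0.55], [-0.7,-0.84]]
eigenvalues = [-2.11, -0.64]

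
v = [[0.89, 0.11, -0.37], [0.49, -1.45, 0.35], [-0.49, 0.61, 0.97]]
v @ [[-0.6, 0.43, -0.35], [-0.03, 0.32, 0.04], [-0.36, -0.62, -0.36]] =[[-0.40, 0.65, -0.17],[-0.38, -0.47, -0.36],[-0.07, -0.62, -0.15]]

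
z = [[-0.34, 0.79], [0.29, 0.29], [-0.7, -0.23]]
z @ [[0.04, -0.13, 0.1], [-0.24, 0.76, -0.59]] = [[-0.20,0.64,-0.50], [-0.06,0.18,-0.14], [0.03,-0.08,0.07]]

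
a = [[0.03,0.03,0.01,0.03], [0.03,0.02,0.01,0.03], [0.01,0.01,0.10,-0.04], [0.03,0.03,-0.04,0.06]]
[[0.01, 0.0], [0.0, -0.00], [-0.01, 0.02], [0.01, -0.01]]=a@[[-0.16, -0.12], [0.22, 0.21], [-0.04, 0.16], [0.17, -0.10]]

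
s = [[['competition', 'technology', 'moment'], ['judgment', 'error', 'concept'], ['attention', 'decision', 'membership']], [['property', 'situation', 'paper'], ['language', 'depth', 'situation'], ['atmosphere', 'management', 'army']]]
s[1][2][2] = 'army'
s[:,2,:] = [['attention', 'decision', 'membership'], ['atmosphere', 'management', 'army']]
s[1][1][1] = 'depth'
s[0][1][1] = 'error'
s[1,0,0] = 'property'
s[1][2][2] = 'army'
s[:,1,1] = ['error', 'depth']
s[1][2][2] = 'army'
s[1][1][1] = 'depth'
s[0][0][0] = 'competition'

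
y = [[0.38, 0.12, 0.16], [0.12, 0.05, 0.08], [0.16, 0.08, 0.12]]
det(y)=-0.000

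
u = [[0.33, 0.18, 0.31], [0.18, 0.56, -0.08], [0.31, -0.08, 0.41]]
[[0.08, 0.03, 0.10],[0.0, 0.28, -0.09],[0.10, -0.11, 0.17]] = u @[[0.24, -0.07, 0.04], [-0.07, 0.51, -0.12], [0.04, -0.12, 0.35]]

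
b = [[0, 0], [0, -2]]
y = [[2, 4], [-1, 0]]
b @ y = [[0, 0], [2, 0]]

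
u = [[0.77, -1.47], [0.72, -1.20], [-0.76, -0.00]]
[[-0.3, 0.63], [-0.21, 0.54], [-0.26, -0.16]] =u@[[0.34,  0.21], [0.38,  -0.32]]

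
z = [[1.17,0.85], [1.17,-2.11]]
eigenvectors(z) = [[0.95, -0.23], [0.31, 0.97]]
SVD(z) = [[-0.11, 0.99], [0.99, 0.11]] @ diag([2.422545814223952, 1.4295704872394397]) @ [[0.43, -0.9], [0.9, 0.43]]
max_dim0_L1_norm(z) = 2.96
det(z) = -3.46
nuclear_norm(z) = 3.85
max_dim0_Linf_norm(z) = 2.11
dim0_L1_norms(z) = [2.34, 2.96]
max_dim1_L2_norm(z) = 2.41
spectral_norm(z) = 2.42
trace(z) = -0.94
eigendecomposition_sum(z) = [[1.34, 0.32], [0.44, 0.11]] + [[-0.17, 0.53], [0.73, -2.22]]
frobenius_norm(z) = 2.81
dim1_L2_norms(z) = [1.45, 2.41]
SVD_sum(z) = [[-0.12, 0.24], [1.03, -2.18]] + [[1.29, 0.61],[0.14, 0.07]]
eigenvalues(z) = [1.45, -2.39]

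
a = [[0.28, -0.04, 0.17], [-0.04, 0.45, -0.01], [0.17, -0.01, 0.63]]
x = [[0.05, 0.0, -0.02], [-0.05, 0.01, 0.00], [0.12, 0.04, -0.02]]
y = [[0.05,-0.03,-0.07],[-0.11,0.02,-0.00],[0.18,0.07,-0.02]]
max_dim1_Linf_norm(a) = 0.63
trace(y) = 0.05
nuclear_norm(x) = 0.19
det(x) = 0.00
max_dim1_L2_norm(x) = 0.13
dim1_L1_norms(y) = [0.15, 0.13, 0.27]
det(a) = 0.07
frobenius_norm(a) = 0.86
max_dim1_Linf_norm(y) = 0.18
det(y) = 0.00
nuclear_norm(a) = 1.36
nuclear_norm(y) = 0.35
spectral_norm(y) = 0.22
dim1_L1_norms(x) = [0.07, 0.06, 0.18]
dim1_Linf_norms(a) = [0.28, 0.45, 0.63]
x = a @ y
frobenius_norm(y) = 0.24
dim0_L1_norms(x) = [0.22, 0.05, 0.04]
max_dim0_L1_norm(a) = 0.81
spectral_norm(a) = 0.70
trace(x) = 0.04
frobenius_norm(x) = 0.15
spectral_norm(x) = 0.14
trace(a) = 1.36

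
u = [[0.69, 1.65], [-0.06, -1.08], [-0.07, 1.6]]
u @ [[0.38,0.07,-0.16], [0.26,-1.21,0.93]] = [[0.69,-1.95,1.42], [-0.30,1.30,-0.99], [0.39,-1.94,1.50]]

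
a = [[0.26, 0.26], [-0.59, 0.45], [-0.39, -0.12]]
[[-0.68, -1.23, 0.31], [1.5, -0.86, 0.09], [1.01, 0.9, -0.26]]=a@ [[-2.58,-1.22,0.44], [-0.05,-3.51,0.77]]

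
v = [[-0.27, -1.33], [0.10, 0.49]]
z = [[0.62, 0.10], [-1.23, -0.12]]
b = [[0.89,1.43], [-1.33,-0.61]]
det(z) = 0.05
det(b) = 1.36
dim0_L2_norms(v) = [0.29, 1.42]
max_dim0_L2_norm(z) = 1.38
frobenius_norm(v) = 1.45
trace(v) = 0.22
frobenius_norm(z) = 1.39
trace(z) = 0.50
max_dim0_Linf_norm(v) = 1.33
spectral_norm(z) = 1.39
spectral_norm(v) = 1.45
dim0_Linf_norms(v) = [0.27, 1.33]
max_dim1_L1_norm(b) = 2.32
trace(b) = 0.28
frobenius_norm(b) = 2.23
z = v + b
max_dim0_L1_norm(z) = 1.85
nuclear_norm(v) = 1.45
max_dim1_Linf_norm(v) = 1.33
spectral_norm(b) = 2.14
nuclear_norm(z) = 1.42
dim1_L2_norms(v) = [1.36, 0.5]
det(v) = 0.00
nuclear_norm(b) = 2.77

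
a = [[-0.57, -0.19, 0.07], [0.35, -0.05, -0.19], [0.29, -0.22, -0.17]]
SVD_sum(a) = [[-0.55, -0.02, 0.17], [0.37, 0.01, -0.11], [0.31, 0.01, -0.09]] + [[-0.02, -0.18, -0.08], [-0.01, -0.08, -0.04], [-0.02, -0.22, -0.10]] + [[-0.00, 0.01, -0.01], [-0.01, 0.02, -0.04], [0.01, -0.01, 0.02]]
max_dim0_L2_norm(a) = 0.73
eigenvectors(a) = [[(-0.22+0.25j), -0.22-0.25j, (0.25+0j)], [(0.59-0.05j), (0.59+0.05j), -0.54+0.00j], [(0.74+0j), 0.74-0.00j, (0.8+0j)]]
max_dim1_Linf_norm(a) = 0.57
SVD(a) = [[-0.75,-0.61,-0.26],[0.51,-0.28,-0.81],[0.42,-0.74,0.52]] @ diag([0.7613347485910438, 0.3250750193386895, 0.05563840750563142]) @ [[0.96, 0.03, -0.29], [0.10, 0.9, 0.42], [0.28, -0.43, 0.86]]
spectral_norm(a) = 0.76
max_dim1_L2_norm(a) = 0.6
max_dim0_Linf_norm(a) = 0.57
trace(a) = -0.79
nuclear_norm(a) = 1.14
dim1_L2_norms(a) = [0.6, 0.4, 0.4]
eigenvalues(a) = [(-0.43+0.12j), (-0.43-0.12j), (0.07+0j)]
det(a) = 0.01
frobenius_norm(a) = 0.83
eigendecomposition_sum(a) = [[-0.28-0.15j, (-0.09-0.12j), (0.03-0.04j)], [0.17+0.54j, (-0.04+0.26j), -0.08+0.01j], [(0.15+0.7j), (-0.08+0.33j), -0.10+0.00j]] + [[-0.28+0.15j, -0.09+0.12j, 0.03+0.04j], [0.17-0.54j, -0.04-0.26j, -0.08-0.01j], [0.15-0.70j, -0.08-0.33j, (-0.1-0j)]] + [[(-0-0j), -0.02-0.00j, 0.01-0.00j],[0.01+0.00j, 0.04+0.00j, -0.03+0.00j],[-0.01-0.00j, (-0.05-0j), 0.04-0.00j]]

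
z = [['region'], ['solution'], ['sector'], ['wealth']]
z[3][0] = 'wealth'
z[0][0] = 'region'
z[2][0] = 'sector'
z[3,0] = 'wealth'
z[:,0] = ['region', 'solution', 'sector', 'wealth']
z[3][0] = 'wealth'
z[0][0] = 'region'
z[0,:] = ['region']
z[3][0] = 'wealth'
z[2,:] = ['sector']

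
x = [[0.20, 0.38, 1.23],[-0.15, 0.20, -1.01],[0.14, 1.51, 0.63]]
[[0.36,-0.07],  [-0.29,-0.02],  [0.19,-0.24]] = x @ [[0.07, -0.24], [0.00, -0.15], [0.28, 0.03]]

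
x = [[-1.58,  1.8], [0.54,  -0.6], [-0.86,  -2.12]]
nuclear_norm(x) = 4.69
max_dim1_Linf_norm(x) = 2.12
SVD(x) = [[0.74,0.59],  [-0.25,-0.2],  [-0.63,0.78]] @ diag([2.9087766539522746, 1.7779253014179794]) @ [[-0.26,  0.96], [-0.96,  -0.26]]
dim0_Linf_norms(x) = [1.58, 2.12]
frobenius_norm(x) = 3.41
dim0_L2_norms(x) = [1.88, 2.85]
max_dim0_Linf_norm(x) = 2.12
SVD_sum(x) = [[-0.57,  2.08], [0.19,  -0.7], [0.48,  -1.76]] + [[-1.01, -0.28], [0.35, 0.1], [-1.34, -0.36]]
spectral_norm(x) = 2.91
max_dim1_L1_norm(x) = 3.38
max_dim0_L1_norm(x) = 4.52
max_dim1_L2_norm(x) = 2.4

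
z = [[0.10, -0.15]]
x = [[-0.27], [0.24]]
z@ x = [[-0.06]]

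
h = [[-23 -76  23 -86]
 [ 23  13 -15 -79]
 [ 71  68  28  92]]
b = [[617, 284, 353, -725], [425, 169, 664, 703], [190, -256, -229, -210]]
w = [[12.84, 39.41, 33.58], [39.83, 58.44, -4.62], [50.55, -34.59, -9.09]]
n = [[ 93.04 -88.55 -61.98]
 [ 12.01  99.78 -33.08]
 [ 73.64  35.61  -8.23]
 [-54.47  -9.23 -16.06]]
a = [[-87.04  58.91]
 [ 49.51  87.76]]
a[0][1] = 58.91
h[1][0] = 23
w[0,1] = 39.41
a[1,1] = 87.76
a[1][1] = 87.76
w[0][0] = 12.84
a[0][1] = 58.91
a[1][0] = 49.51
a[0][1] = 58.91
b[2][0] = 190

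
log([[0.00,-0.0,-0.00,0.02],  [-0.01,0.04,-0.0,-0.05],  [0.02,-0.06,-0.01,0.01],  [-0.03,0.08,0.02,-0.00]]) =[[-25.34, -14.52, -27.36, -12.82], [-6.11, -5.83, -6.18, -3.93], [-9.49, -8.41, -19.47, -8.38], [-0.87, 1.77, 0.86, -2.73]]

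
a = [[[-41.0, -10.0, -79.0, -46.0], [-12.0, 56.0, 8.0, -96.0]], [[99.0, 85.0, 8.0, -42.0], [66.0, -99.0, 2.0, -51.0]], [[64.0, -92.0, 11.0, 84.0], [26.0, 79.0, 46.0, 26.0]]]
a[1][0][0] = 99.0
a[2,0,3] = 84.0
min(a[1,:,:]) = -99.0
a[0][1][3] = -96.0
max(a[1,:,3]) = -42.0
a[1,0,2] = 8.0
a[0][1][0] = -12.0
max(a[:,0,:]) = 99.0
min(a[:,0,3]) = -46.0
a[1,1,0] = 66.0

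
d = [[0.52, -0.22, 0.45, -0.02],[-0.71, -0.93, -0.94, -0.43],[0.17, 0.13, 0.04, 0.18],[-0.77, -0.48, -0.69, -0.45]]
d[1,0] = -0.714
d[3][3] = -0.449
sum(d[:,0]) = -0.7999999999999999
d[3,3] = -0.449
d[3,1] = -0.476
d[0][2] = 0.451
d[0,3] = -0.018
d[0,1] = -0.221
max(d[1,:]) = -0.433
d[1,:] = [-0.714, -0.931, -0.944, -0.433]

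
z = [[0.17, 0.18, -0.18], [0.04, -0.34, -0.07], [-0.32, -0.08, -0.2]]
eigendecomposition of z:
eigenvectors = [[-0.83+0.00j,  -0.32-0.19j,  (-0.32+0.19j)],[-0.11+0.00j,  0.77+0.00j,  0.77-0.00j],[0.54+0.00j,  (-0.18-0.48j),  -0.18+0.48j]]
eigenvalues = [(0.31+0j), (-0.34+0.03j), (-0.34-0.03j)]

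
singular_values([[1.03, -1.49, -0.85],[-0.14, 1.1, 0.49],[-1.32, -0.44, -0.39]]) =[2.3, 1.51, 0.13]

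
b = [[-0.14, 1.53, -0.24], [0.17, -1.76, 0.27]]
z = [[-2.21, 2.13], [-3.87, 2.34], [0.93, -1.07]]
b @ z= [[-5.83, 3.54], [6.69, -4.05]]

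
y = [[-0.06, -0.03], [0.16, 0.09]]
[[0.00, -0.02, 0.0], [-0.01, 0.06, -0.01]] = y@[[-0.02,0.3,-0.19],[-0.12,0.17,0.28]]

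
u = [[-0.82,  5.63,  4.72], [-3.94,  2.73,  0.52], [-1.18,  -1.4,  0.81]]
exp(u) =[[0.83, -1.37, -1.30], [-0.38, 2.26, -4.5], [1.92, -2.36, 5.60]]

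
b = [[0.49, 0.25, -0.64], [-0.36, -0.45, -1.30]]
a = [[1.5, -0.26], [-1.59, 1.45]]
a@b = [[0.83, 0.49, -0.62], [-1.30, -1.05, -0.87]]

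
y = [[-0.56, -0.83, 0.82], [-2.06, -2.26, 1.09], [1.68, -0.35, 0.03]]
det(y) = 1.958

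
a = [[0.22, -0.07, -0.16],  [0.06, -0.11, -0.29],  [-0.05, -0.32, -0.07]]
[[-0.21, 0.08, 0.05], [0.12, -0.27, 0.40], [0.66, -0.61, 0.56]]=a@[[-1.60, 1.29, -0.97], [-1.78, 1.58, -1.35], [-0.08, 0.59, -1.07]]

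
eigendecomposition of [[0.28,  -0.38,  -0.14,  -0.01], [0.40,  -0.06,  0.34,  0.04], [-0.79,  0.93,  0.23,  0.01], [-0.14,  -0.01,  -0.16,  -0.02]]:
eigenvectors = [[0.4, -0.22, 0.45, 0.22], [-0.17, -0.62, 0.50, 0.26], [-0.89, 0.71, -0.50, -0.32], [0.11, 0.25, 0.55, 0.89]]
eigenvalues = [0.76, -0.33, 0.0, -0.0]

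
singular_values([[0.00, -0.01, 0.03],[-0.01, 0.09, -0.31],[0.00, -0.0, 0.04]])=[0.33, 0.01, 0.0]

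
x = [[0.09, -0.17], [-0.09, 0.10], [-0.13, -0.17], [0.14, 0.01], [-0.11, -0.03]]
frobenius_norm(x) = 0.37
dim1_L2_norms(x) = [0.19, 0.13, 0.21, 0.14, 0.11]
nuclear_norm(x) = 0.52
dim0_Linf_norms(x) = [0.14, 0.17]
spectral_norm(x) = 0.26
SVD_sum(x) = [[-0.05,-0.1], [0.02,0.05], [-0.09,-0.19], [0.03,0.06], [-0.03,-0.07]] + [[0.14,-0.07], [-0.11,0.05], [-0.04,0.02], [0.11,-0.05], [-0.08,0.04]]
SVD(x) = [[0.43, 0.61], [-0.19, -0.49], [0.79, -0.17], [-0.26, 0.48], [0.28, -0.34]] @ diag([0.2645780832168765, 0.2521873071375393]) @ [[-0.43, -0.90], [0.9, -0.43]]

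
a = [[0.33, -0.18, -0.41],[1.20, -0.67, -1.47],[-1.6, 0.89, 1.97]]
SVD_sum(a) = [[0.33, -0.18, -0.41], [1.20, -0.67, -1.47], [-1.6, 0.89, 1.97]] + [[-0.0,0.0,-0.00], [0.0,-0.0,0.0], [0.0,-0.0,0.0]] + [[0.0, 0.00, 0.0], [0.0, 0.0, 0.00], [0.0, 0.0, 0.00]]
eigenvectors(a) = [[-0.17,-0.73,-0.22], [-0.59,-0.6,0.81], [0.79,-0.33,-0.54]]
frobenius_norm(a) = 3.40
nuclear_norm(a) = 3.41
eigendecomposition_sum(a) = [[0.33, -0.18, -0.41], [1.18, -0.65, -1.46], [-1.59, 0.88, 1.96]] + [[0.0, 0.0, 0.00], [0.0, 0.00, 0.0], [0.00, 0.00, 0.0]] + [[-0.0, 0.0, 0.00], [0.02, -0.02, -0.01], [-0.01, 0.01, 0.01]]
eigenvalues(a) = [1.64, 0.0, -0.01]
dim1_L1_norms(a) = [0.92, 3.34, 4.46]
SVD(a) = [[-0.16,0.72,0.68],[-0.59,-0.62,0.52],[0.79,-0.31,0.53]] @ diag([3.4047238480343953, 0.0073669850713876505, 0.001116313942050235]) @ [[-0.60, 0.33, 0.73], [-0.32, 0.74, -0.59], [0.74, 0.59, 0.33]]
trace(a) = 1.63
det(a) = -0.00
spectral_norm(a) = 3.40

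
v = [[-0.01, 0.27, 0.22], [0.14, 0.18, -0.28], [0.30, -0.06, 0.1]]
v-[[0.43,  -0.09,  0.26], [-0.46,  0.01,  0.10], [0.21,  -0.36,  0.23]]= [[-0.44, 0.36, -0.04], [0.6, 0.17, -0.38], [0.09, 0.3, -0.13]]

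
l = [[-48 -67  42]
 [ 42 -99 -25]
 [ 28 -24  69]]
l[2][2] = 69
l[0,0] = -48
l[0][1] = -67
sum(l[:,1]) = -190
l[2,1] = -24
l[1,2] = -25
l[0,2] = 42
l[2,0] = 28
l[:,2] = [42, -25, 69]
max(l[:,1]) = -24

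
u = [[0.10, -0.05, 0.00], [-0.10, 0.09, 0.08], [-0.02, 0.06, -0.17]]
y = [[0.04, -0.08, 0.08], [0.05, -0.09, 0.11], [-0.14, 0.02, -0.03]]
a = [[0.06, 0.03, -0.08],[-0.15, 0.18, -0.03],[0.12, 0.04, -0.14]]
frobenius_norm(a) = 0.32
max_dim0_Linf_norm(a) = 0.18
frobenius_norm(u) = 0.26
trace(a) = 0.10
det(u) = -0.00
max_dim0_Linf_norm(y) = 0.14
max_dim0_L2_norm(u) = 0.19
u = a + y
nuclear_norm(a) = 0.45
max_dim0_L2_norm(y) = 0.15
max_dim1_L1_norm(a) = 0.36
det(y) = 0.00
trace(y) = -0.08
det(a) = 0.00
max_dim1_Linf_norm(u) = 0.17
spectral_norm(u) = 0.19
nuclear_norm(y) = 0.33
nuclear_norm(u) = 0.40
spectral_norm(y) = 0.22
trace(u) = 0.02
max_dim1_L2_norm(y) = 0.15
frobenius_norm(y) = 0.24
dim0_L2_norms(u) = [0.14, 0.12, 0.19]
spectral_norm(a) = 0.24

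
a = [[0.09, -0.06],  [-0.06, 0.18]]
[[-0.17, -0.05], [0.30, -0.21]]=a@[[-0.99, -1.68], [1.33, -1.73]]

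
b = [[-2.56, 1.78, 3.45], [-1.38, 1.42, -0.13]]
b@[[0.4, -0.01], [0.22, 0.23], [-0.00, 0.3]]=[[-0.63, 1.47], [-0.24, 0.30]]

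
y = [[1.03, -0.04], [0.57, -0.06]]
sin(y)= [[0.86, -0.03], [0.48, -0.06]]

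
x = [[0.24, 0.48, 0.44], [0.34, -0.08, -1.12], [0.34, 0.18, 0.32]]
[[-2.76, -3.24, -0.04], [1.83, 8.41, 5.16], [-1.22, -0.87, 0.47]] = x @ [[0.05, 4.95, 4.08], [-4.60, -3.99, 1.03], [-1.29, -5.72, -3.44]]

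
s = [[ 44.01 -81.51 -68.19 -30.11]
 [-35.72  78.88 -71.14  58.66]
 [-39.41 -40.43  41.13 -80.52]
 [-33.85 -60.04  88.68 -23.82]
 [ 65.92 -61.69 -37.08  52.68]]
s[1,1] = 78.88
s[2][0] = -39.41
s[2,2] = 41.13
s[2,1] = -40.43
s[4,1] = -61.69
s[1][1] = 78.88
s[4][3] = 52.68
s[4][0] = 65.92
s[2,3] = -80.52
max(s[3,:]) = 88.68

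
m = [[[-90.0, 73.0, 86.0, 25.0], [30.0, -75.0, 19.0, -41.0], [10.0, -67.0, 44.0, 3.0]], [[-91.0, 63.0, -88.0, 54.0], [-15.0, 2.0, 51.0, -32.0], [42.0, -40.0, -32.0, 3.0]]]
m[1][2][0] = 42.0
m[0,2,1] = -67.0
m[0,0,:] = [-90.0, 73.0, 86.0, 25.0]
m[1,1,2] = 51.0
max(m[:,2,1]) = -40.0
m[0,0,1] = 73.0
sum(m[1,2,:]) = -27.0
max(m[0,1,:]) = 30.0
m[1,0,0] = -91.0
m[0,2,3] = 3.0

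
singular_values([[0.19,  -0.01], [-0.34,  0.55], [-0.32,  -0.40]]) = [0.69, 0.49]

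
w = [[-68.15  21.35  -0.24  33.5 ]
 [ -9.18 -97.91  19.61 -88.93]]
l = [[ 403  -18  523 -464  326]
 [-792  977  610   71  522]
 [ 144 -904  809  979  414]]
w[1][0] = -9.18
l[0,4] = 326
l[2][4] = 414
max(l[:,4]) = 522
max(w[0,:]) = 33.5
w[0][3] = 33.5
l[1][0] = -792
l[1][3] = 71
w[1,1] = -97.91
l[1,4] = 522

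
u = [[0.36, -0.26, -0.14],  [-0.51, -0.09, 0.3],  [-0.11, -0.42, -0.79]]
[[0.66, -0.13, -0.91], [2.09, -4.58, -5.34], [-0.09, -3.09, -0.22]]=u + [[0.3, 0.13, -0.77], [2.60, -4.49, -5.64], [0.02, -2.67, 0.57]]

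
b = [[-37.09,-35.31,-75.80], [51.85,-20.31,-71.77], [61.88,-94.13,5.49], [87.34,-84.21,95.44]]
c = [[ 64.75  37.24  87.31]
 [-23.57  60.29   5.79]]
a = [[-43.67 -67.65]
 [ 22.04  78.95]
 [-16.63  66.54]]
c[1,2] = 5.79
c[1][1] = 60.29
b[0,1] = -35.31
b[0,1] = -35.31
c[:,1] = [37.24, 60.29]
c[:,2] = [87.31, 5.79]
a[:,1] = [-67.65, 78.95, 66.54]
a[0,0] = -43.67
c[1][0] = -23.57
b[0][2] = -75.8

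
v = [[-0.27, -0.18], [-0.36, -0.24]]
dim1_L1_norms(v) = [0.45, 0.6]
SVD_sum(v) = [[-0.27,-0.18], [-0.36,-0.24]] + [[-0.00, 0.0], [0.0, -0.00]]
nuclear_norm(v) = 0.54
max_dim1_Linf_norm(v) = 0.36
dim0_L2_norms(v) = [0.45, 0.3]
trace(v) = -0.51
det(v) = 0.00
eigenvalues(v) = [-0.51, -0.0]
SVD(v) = [[-0.60,-0.8], [-0.8,0.60]] @ diag([0.5408326913195983, 2.21702734660803e-17]) @ [[0.83, 0.55], [0.55, -0.83]]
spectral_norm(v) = 0.54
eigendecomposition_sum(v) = [[-0.27, -0.18],[-0.36, -0.24]] + [[-0.0, 0.0], [0.00, -0.0]]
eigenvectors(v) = [[-0.60, 0.55], [-0.8, -0.83]]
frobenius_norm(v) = 0.54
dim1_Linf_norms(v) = [0.27, 0.36]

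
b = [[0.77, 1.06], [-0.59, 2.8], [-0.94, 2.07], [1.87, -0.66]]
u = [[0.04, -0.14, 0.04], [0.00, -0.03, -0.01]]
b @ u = [[0.03, -0.14, 0.02], [-0.02, -0.0, -0.05], [-0.04, 0.07, -0.06], [0.07, -0.24, 0.08]]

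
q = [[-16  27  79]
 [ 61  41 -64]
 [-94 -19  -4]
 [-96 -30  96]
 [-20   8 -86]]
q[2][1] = -19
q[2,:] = [-94, -19, -4]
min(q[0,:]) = -16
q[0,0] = -16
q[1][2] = -64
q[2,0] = -94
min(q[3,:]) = -96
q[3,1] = -30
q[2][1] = -19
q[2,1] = -19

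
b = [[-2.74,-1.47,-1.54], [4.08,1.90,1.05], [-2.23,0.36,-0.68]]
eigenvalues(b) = [(-2.92+0j), (0.7+1.08j), (0.7-1.08j)]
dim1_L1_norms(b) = [5.75, 7.03, 3.27]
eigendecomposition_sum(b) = [[(-2.13+0j),(-0.56+0j),-1.20-0.00j], [2.35-0.00j,0.62-0.00j,1.32+0.00j], [-2.50+0.00j,(-0.66+0j),-1.41-0.00j]] + [[-0.30+0.40j, -0.45+0.15j, (-0.17-0.21j)], [(0.87+0.05j), (0.64+0.51j), (-0.14+0.44j)], [0.13-0.74j, (0.51-0.5j), (0.36+0.16j)]] + [[-0.30-0.40j,  (-0.45-0.15j),  (-0.17+0.21j)],[0.87-0.05j,  0.64-0.51j,  (-0.14-0.44j)],[0.13+0.74j,  (0.51+0.5j),  (0.36-0.16j)]]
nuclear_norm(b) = 7.97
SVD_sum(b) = [[-3.02, -1.20, -1.06], [4.06, 1.62, 1.43], [-1.81, -0.72, -0.64]] + [[0.14,-0.34,-0.01], [-0.09,0.23,0.01], [-0.44,1.07,0.02]] + [[0.14, 0.07, -0.47], [0.11, 0.05, -0.38], [0.02, 0.01, -0.07]]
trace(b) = -1.52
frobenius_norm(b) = 6.24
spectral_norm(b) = 6.08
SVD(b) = [[-0.56, -0.29, 0.77], [0.76, 0.20, 0.62], [-0.34, 0.93, 0.11]] @ diag([6.084070014326463, 1.2386376471916245, 0.6432486608871921]) @ [[0.88, 0.35, 0.31], [-0.38, 0.93, 0.02], [0.28, 0.14, -0.95]]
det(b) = -4.85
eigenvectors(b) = [[0.53+0.00j, (-0.22+0.34j), -0.22-0.34j],[-0.58+0.00j, (0.69+0j), 0.69-0.00j],[0.62+0.00j, 0.07-0.60j, (0.07+0.6j)]]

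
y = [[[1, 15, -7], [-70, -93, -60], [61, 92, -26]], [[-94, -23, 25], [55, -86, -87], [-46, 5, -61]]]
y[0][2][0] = 61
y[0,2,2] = -26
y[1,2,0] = -46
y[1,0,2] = 25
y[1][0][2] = 25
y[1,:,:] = [[-94, -23, 25], [55, -86, -87], [-46, 5, -61]]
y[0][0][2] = -7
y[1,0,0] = -94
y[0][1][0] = -70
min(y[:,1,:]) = -93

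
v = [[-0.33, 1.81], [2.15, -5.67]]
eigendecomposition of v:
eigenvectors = [[0.94, -0.29], [0.34, 0.96]]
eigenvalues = [0.32, -6.32]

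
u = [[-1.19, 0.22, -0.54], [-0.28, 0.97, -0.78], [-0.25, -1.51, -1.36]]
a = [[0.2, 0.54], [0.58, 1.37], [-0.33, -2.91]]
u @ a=[[0.07, 1.23], [0.76, 3.45], [-0.48, 1.75]]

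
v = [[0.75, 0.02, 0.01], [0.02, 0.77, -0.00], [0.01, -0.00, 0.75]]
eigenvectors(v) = [[-0.54, -0.78, 0.31], [-0.82, 0.42, -0.38], [-0.16, 0.46, 0.87]]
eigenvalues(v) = [0.78, 0.73, 0.75]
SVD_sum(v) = [[0.23,0.35,0.07], [0.35,0.53,0.11], [0.07,0.11,0.02]] + [[0.07,-0.09,0.20], [-0.09,0.11,-0.25], [0.2,-0.25,0.57]] + [[0.44, -0.24, -0.26], [-0.24, 0.13, 0.14], [-0.26, 0.14, 0.16]]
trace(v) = 2.27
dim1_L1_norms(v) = [0.78, 0.79, 0.76]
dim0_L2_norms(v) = [0.75, 0.77, 0.75]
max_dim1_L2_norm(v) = 0.77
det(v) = 0.43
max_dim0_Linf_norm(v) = 0.77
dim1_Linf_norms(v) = [0.75, 0.77, 0.75]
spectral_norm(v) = 0.78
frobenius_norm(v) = 1.31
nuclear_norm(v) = 2.27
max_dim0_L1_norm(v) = 0.79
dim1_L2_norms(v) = [0.75, 0.77, 0.75]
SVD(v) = [[-0.54, 0.31, -0.78], [-0.82, -0.38, 0.42], [-0.16, 0.87, 0.46]] @ diag([0.7832340427608647, 0.7535792636751851, 0.73318669356395]) @ [[-0.54, -0.82, -0.16], [0.31, -0.38, 0.87], [-0.78, 0.42, 0.46]]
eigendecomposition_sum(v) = [[0.23, 0.35, 0.07], [0.35, 0.53, 0.11], [0.07, 0.11, 0.02]] + [[0.44, -0.24, -0.26],[-0.24, 0.13, 0.14],[-0.26, 0.14, 0.16]] + [[0.07, -0.09, 0.2], [-0.09, 0.11, -0.25], [0.20, -0.25, 0.57]]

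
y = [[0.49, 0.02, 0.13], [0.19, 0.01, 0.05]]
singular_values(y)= [0.54, 0.0]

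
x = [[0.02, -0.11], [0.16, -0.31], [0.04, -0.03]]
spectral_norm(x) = 0.37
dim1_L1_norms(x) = [0.13, 0.47, 0.07]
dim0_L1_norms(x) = [0.22, 0.45]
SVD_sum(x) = [[0.05, -0.1], [0.15, -0.31], [0.02, -0.04]] + [[-0.03,-0.01], [0.01,0.00], [0.02,0.01]]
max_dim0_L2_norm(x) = 0.33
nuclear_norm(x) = 0.41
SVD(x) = [[-0.29, 0.79],  [-0.95, -0.17],  [-0.12, -0.59]] @ diag([0.36770203516547256, 0.03866798850689654]) @ [[-0.44,0.9],  [-0.9,-0.44]]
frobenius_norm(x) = 0.37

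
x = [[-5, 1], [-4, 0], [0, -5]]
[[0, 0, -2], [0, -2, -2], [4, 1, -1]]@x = [[0, 10], [8, 10], [-24, 9]]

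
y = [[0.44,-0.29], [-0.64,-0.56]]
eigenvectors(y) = [[0.88, 0.24],  [-0.48, 0.97]]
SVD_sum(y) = [[0.18,0.11],[-0.71,-0.46]] + [[0.26, -0.4], [0.07, -0.1]]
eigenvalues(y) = [0.6, -0.72]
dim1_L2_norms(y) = [0.53, 0.85]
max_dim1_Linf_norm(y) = 0.64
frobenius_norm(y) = 1.00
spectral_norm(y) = 0.87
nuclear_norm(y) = 1.37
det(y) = -0.43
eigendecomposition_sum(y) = [[0.53, -0.13], [-0.29, 0.07]] + [[-0.09, -0.16],[-0.35, -0.63]]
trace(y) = -0.12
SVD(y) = [[-0.24, 0.97], [0.97, 0.24]] @ diag([0.8678067076413354, 0.4978067076413354]) @ [[-0.84, -0.54], [0.54, -0.84]]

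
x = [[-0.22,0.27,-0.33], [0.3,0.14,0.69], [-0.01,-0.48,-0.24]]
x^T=[[-0.22, 0.3, -0.01], [0.27, 0.14, -0.48], [-0.33, 0.69, -0.24]]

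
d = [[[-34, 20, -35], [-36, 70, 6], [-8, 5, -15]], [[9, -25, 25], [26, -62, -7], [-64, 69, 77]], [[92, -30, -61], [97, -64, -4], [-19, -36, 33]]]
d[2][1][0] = 97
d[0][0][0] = -34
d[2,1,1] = -64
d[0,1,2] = 6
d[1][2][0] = -64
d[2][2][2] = 33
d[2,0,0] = 92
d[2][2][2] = 33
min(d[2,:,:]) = -64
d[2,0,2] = -61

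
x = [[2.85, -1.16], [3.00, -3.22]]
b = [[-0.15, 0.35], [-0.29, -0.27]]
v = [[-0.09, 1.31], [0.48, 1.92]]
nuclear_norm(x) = 6.34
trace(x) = -0.37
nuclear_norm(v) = 2.69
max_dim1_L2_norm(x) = 4.4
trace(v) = 1.83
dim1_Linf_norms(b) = [0.35, 0.29]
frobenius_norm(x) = 5.37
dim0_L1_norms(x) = [5.85, 4.38]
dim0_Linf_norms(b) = [0.29, 0.35]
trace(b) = -0.42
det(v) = -0.80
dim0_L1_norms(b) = [0.44, 0.62]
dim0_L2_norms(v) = [0.49, 2.32]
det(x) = -5.70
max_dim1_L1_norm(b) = 0.56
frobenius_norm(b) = 0.55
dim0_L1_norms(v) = [0.57, 3.23]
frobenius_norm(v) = 2.38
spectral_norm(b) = 0.45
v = x @ b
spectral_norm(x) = 5.26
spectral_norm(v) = 2.35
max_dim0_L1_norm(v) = 3.23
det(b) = 0.14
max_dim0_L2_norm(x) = 4.14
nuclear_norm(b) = 0.77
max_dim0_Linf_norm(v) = 1.92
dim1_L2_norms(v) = [1.31, 1.98]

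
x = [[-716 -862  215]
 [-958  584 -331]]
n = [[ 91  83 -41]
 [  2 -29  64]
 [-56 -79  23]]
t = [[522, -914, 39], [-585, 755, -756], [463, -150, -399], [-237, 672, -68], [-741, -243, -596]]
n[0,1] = 83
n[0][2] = -41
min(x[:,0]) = -958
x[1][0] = -958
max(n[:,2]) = 64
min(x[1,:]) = -958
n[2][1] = -79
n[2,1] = -79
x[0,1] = -862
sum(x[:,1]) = -278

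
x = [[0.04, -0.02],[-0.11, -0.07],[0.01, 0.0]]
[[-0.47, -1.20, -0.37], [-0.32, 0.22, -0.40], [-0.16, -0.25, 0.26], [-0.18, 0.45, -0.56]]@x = [[0.11, 0.09],[-0.04, -0.01],[0.02, 0.02],[-0.06, -0.03]]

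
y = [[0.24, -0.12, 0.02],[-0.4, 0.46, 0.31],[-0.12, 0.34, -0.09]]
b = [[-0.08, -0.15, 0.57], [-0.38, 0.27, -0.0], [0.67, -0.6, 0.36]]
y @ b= [[0.04, -0.08, 0.14], [0.06, -0.0, -0.12], [-0.18, 0.16, -0.1]]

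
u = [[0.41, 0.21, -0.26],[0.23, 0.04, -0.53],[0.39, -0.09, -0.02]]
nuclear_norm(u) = 1.33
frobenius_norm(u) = 0.88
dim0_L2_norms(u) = [0.61, 0.23, 0.59]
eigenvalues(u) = [(-0.27+0j), (0.35+0.28j), (0.35-0.28j)]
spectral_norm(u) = 0.78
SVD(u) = [[-0.64, 0.22, -0.73], [-0.68, -0.61, 0.42], [-0.35, 0.77, 0.54]] @ diag([0.7833318518567653, 0.3549896330480529, 0.19019350749975486]) @ [[-0.71, -0.17, 0.68], [0.7, -0.13, 0.7], [0.03, -0.98, -0.21]]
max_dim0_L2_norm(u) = 0.61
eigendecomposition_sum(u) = [[-0.02+0.00j, 0.02+0.00j, (0.02+0j)], [0.15-0.00j, (-0.16-0j), (-0.17-0j)], [0.08-0.00j, -0.08-0.00j, (-0.09-0j)]] + [[0.21+0.07j, (0.1-0.1j), (-0.14+0.2j)],[(0.04+0.16j), 0.10+0.02j, -0.18-0.01j],[0.15-0.08j, (-0-0.11j), 0.04+0.19j]] + [[0.21-0.07j, (0.1+0.1j), (-0.14-0.2j)], [(0.04-0.16j), (0.1-0.02j), -0.18+0.01j], [0.15+0.08j, -0.00+0.11j, 0.04-0.19j]]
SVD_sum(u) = [[0.36, 0.08, -0.34], [0.38, 0.09, -0.36], [0.2, 0.05, -0.19]] + [[0.05, -0.01, 0.05],[-0.15, 0.03, -0.15],[0.19, -0.04, 0.19]] + [[-0.0,0.14,0.03], [0.00,-0.08,-0.02], [0.00,-0.10,-0.02]]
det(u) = -0.05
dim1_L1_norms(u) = [0.88, 0.8, 0.5]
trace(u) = 0.43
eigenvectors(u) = [[-0.09+0.00j,(0.68+0j),0.68-0.00j],[0.88+0.00j,0.26+0.43j,0.26-0.43j],[0.47+0.00j,0.37-0.38j,(0.37+0.38j)]]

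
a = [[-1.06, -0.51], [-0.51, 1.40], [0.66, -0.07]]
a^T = [[-1.06,-0.51,0.66], [-0.51,1.40,-0.07]]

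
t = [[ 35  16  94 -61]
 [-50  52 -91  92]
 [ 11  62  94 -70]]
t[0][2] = 94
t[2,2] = 94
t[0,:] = [35, 16, 94, -61]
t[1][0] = -50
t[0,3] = -61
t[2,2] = 94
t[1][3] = 92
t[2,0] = 11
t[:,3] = [-61, 92, -70]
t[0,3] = -61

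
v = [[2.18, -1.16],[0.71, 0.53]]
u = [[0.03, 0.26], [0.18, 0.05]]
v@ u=[[-0.14, 0.51], [0.12, 0.21]]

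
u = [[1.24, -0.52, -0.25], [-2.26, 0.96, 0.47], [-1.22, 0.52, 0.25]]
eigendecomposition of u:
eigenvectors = [[0.43, -0.42, -0.12], [-0.79, -0.80, -0.64], [-0.43, -0.42, 0.76]]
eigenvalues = [2.44, 0.01, -0.0]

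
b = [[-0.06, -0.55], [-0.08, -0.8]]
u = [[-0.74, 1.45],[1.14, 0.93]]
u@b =[[-0.07, -0.75], [-0.14, -1.37]]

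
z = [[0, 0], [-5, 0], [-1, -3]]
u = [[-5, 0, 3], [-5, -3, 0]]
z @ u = [[0, 0, 0], [25, 0, -15], [20, 9, -3]]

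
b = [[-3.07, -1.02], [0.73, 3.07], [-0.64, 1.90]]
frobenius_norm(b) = 4.94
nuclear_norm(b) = 6.86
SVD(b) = [[0.62, 0.73], [-0.73, 0.38], [-0.30, 0.57]] @ diag([4.095433081781726, 2.7694995707975534]) @ [[-0.54, -0.84], [-0.84, 0.54]]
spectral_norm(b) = 4.10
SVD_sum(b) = [[-1.38, -2.12], [1.62, 2.49], [0.68, 1.04]] + [[-1.69, 1.1],[-0.89, 0.58],[-1.32, 0.86]]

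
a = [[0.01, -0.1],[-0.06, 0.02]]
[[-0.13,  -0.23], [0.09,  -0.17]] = a @ [[-1.07, 3.81], [1.2, 2.71]]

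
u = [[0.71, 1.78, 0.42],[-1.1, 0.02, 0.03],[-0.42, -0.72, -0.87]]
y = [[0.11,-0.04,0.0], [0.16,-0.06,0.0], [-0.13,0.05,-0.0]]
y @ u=[[0.12,0.20,0.04], [0.18,0.28,0.07], [-0.15,-0.23,-0.05]]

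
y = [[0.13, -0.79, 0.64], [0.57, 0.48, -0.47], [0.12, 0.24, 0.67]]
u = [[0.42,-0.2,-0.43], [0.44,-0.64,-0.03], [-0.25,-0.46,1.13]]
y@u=[[-0.45, 0.19, 0.69], [0.57, -0.2, -0.79], [-0.01, -0.49, 0.7]]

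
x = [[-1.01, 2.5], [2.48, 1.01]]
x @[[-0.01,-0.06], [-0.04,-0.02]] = [[-0.09, 0.01], [-0.07, -0.17]]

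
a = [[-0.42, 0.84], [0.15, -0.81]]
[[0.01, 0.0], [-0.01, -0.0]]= a @ [[-0.01,-0.01], [0.01,0.0]]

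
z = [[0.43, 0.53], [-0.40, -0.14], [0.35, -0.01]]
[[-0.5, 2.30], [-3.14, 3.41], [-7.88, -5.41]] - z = [[-0.93, 1.77], [-2.74, 3.55], [-8.23, -5.40]]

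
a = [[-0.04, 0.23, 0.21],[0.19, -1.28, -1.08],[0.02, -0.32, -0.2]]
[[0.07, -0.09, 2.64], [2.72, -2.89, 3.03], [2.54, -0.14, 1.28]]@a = [[0.03,-0.71,-0.42], [-0.6,3.36,3.09], [-0.1,0.35,0.43]]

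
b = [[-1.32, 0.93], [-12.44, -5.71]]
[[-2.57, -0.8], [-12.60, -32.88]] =b @ [[1.38, 1.84], [-0.80, 1.75]]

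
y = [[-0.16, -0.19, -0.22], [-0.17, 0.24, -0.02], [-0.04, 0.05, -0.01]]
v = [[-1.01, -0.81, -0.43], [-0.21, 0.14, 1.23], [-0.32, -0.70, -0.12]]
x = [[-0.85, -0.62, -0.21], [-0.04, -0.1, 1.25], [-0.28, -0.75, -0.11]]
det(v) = -0.60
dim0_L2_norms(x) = [0.9, 0.98, 1.27]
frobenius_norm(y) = 0.45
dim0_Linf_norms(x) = [0.85, 0.75, 1.25]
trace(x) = -1.06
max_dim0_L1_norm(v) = 1.78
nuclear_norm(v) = 3.09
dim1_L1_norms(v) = [2.25, 1.58, 1.14]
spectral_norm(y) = 0.34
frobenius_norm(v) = 2.01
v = x + y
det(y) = 0.00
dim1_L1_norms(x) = [1.68, 1.39, 1.14]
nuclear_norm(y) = 0.63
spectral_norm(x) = 1.34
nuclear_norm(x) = 2.91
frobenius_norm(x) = 1.84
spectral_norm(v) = 1.61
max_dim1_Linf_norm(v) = 1.23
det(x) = -0.59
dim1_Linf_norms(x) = [0.85, 1.25, 0.75]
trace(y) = 0.07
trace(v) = -0.99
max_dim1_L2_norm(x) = 1.25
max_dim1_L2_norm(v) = 1.36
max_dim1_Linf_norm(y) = 0.24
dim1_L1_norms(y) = [0.57, 0.43, 0.1]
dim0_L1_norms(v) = [1.54, 1.65, 1.78]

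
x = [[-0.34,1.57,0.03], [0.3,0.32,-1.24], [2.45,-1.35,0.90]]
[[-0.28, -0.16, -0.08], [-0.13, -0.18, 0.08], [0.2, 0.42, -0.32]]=x @ [[-0.04, 0.07, -0.13], [-0.19, -0.09, -0.08], [0.05, 0.14, -0.12]]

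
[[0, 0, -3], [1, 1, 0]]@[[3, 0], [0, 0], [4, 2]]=[[-12, -6], [3, 0]]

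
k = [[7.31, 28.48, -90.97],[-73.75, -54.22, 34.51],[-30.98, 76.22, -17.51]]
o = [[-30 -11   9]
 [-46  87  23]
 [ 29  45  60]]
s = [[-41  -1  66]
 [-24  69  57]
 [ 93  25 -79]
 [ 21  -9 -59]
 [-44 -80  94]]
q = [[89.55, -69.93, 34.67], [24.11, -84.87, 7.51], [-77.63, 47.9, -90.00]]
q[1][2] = 7.51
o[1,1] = 87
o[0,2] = 9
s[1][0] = -24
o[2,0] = 29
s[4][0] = -44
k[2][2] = -17.51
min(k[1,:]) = -73.75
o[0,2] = 9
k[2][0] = -30.98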